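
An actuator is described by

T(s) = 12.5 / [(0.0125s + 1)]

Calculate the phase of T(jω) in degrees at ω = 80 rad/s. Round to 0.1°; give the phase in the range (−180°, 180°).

At ω = 80 rad/s:
pole (1 + j80·0.0125) = 1 + j1 → |·| ≈ 1.4142, ∠ ≈ 45.00°
∠T = (0°) − (45.00°) = -45.00°

-45.0°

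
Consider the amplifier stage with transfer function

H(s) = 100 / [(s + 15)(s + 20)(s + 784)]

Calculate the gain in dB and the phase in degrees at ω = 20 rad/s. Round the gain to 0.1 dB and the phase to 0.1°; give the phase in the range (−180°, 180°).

-74.9 dB, -99.6°

At s = jω = j20:
pole (s+15): 15 + j20 → |·| = √(15²+20²) = √625 ≈ 25, ∠ = arctan(20/15) ≈ 53.13°
pole (s+20): 20 + j20 → |·| = √(20²+20²) = √800 ≈ 28.284, ∠ = arctan(20/20) ≈ 45.00°
pole (s+784): 784 + j20 → |·| = √(784²+20²) = √615056 ≈ 784.26, ∠ = arctan(20/784) ≈ 1.46°
|H| = 100 / 5.5455e+05 ≈ 0.00018033
Gain = 20 log₁₀(0.00018033) ≈ -74.88 dB
∠H = 0.00° − 99.59° = -99.59°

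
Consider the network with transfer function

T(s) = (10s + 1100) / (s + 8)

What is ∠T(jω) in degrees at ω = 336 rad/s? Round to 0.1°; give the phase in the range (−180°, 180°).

Substitute s = j336:
Numerator: 10(j336) + 1100 = 1100 + j3360
Denominator: (j336) + 8 = 8 + j336
|N| = √(1100² + 3360²) ≈ 3535.5, ∠N ≈ 71.87°
|D| = √(8² + 336²) ≈ 336.1, ∠D ≈ 88.64°
∠T = 71.87° − 88.64° = -16.77°

-16.8°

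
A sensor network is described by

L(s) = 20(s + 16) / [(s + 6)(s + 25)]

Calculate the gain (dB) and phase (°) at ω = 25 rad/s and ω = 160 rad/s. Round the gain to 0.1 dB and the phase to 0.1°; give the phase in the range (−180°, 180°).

ω = 25: -3.7 dB, -64.1°; ω = 160: -18.1 dB, -84.7°

At s = jω = j25:
zero (s+16): 16 + j25 → |·| = √(16²+25²) = √881 ≈ 29.682, ∠ = arctan(25/16) ≈ 57.38°
pole (s+6): 6 + j25 → |·| = √(6²+25²) = √661 ≈ 25.71, ∠ = arctan(25/6) ≈ 76.50°
pole (s+25): 25 + j25 → |·| = √(25²+25²) = √1250 ≈ 35.355, ∠ = arctan(25/25) ≈ 45.00°
|L| = 20 · 29.682 / 908.98 ≈ 0.65308
Gain = 20 log₁₀(0.65308) ≈ -3.70 dB
∠L = 57.38° − 121.50° = -64.12°

At s = jω = j160:
zero (s+16): 16 + j160 → |·| = √(16²+160²) = √25856 ≈ 160.8, ∠ = arctan(160/16) ≈ 84.29°
pole (s+6): 6 + j160 → |·| = √(6²+160²) = √25636 ≈ 160.11, ∠ = arctan(160/6) ≈ 87.85°
pole (s+25): 25 + j160 → |·| = √(25²+160²) = √26225 ≈ 161.94, ∠ = arctan(160/25) ≈ 81.12°
|L| = 20 · 160.8 / 25928 ≈ 0.12404
Gain = 20 log₁₀(0.12404) ≈ -18.13 dB
∠L = 84.29° − 168.97° = -84.68°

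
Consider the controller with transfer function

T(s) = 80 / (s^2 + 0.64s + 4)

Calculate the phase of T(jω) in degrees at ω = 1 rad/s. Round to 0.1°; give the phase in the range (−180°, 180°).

At s = jω = j1:
quadratic: (j1)² + 0.64·j1 + 4 = 3 + j0.64 → |·| ≈ 3.0675, ∠ ≈ 12.04°
∠T = 0.00° − 12.04° = -12.04°

-12.0°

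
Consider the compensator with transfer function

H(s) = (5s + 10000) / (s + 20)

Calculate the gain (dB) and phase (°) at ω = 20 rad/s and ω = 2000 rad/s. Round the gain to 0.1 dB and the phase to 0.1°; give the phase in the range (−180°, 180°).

ω = 20: 51.0 dB, -44.4°; ω = 2000: 17.0 dB, -44.4°

Substitute s = j20:
Numerator: 5(j20) + 10000 = 10000 + j100
Denominator: (j20) + 20 = 20 + j20
|N| = √(10000² + 100²) ≈ 10000, ∠N ≈ 0.57°
|D| = √(20² + 20²) ≈ 28.284, ∠D ≈ 45.00°
|H| = 10000 / 28.284 ≈ 353.56
Gain = 20 log₁₀(353.56) ≈ 50.97 dB
∠H = 0.57° − 45.00° = -44.43°

Substitute s = j2000:
Numerator: 5(j2000) + 10000 = 10000 + j10000
Denominator: (j2000) + 20 = 20 + j2000
|N| = √(10000² + 10000²) ≈ 14142, ∠N ≈ 45.00°
|D| = √(20² + 2000²) ≈ 2000.1, ∠D ≈ 89.43°
|H| = 14142 / 2000.1 ≈ 7.0706
Gain = 20 log₁₀(7.0706) ≈ 16.99 dB
∠H = 45.00° − 89.43° = -44.43°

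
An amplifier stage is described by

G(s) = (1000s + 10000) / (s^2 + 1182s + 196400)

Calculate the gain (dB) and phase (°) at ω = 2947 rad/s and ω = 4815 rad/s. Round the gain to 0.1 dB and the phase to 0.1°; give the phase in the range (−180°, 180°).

ω = 2947: -9.9 dB, -67.9°; ω = 4815: -13.8 dB, -76.2°

Substitute s = j2947:
Numerator: 1000(j2947) + 10000 = 10000 + j2947000
Denominator: (j2947)^2 + 1182(j2947) + 196400 = -8488409 + j3483354
|N| = √(10000² + 2947000²) ≈ 2.947e+06, ∠N ≈ 89.81°
|D| = √(8488409² + 3483354²) ≈ 9.1753e+06, ∠D ≈ 157.69°
|G| = 2.947e+06 / 9.1753e+06 ≈ 0.32119
Gain = 20 log₁₀(0.32119) ≈ -9.86 dB
∠G = 89.81° − 157.69° = -67.88°

Substitute s = j4815:
Numerator: 1000(j4815) + 10000 = 10000 + j4815000
Denominator: (j4815)^2 + 1182(j4815) + 196400 = -22987825 + j5691330
|N| = √(10000² + 4815000²) ≈ 4.815e+06, ∠N ≈ 89.88°
|D| = √(22987825² + 5691330²) ≈ 2.3682e+07, ∠D ≈ 166.09°
|G| = 4.815e+06 / 2.3682e+07 ≈ 0.20332
Gain = 20 log₁₀(0.20332) ≈ -13.84 dB
∠G = 89.88° − 166.09° = -76.21°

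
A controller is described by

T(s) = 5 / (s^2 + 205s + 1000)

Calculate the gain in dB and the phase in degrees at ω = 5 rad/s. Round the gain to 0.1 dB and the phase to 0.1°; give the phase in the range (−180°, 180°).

Substitute s = j5:
Numerator: 5 = 5 + j0
Denominator: (j5)^2 + 205(j5) + 1000 = 975 + j1025
|N| = √(5² + 0²) ≈ 5, ∠N ≈ 0.00°
|D| = √(975² + 1025²) ≈ 1414.7, ∠D ≈ 46.43°
|T| = 5 / 1414.7 ≈ 0.0035343
Gain = 20 log₁₀(0.0035343) ≈ -49.03 dB
∠T = 0.00° − 46.43° = -46.43°

-49.0 dB, -46.4°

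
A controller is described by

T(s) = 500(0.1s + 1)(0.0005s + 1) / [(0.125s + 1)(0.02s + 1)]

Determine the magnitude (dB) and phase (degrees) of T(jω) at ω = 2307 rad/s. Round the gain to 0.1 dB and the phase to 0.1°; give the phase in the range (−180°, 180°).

At ω = 2307 rad/s:
zero (1 + j2307·0.1) = 1 + j230.7 → |·| ≈ 230.7, ∠ ≈ 89.75°
zero (1 + j2307·0.0005) = 1 + j1.1535 → |·| ≈ 1.5266, ∠ ≈ 49.08°
pole (1 + j2307·0.125) = 1 + j288.375 → |·| ≈ 288.38, ∠ ≈ 89.80°
pole (1 + j2307·0.02) = 1 + j46.14 → |·| ≈ 46.151, ∠ ≈ 88.76°
|T| = 500 · 230.7 · 1.5266 / (288.38 · 46.151) ≈ 13.231
Gain = 20 log₁₀(13.231) ≈ 22.43 dB
∠T = (89.75° + 49.08°) − (89.80° + 88.76°) = -39.73°

22.4 dB, -39.7°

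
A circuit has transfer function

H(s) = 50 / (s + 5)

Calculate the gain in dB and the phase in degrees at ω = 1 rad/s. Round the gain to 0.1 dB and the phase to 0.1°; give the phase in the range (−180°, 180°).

Substitute s = j1:
Numerator: 50 = 50 + j0
Denominator: (j1) + 5 = 5 + j1
|N| = √(50² + 0²) ≈ 50, ∠N ≈ 0.00°
|D| = √(5² + 1²) ≈ 5.099, ∠D ≈ 11.31°
|H| = 50 / 5.099 ≈ 9.8058
Gain = 20 log₁₀(9.8058) ≈ 19.83 dB
∠H = 0.00° − 11.31° = -11.31°

19.8 dB, -11.3°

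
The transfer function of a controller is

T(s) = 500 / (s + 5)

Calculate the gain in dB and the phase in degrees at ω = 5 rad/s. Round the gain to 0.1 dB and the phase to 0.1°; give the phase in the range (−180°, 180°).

Substitute s = j5:
Numerator: 500 = 500 + j0
Denominator: (j5) + 5 = 5 + j5
|N| = √(500² + 0²) ≈ 500, ∠N ≈ 0.00°
|D| = √(5² + 5²) ≈ 7.0711, ∠D ≈ 45.00°
|T| = 500 / 7.0711 ≈ 70.71
Gain = 20 log₁₀(70.71) ≈ 36.99 dB
∠T = 0.00° − 45.00° = -45.00°

37.0 dB, -45.0°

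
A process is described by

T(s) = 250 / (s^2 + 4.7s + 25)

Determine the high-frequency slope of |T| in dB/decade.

Each pole contributes −20 dB/decade at high frequency; each zero contributes +20 dB/decade.
Net: 0 zero(s) − 2 pole(s) → -40 dB/decade.

-40 dB/decade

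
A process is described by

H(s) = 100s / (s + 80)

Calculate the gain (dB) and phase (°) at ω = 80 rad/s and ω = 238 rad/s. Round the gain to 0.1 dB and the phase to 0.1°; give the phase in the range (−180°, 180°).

At s = jω = j80:
zero at origin: s = j80 → |·| = 80, ∠ = 90.00°
pole (s+80): 80 + j80 → |·| = √(80²+80²) = √12800 ≈ 113.14, ∠ = arctan(80/80) ≈ 45.00°
|H| = 100 · 80 / 113.14 ≈ 70.709
Gain = 20 log₁₀(70.709) ≈ 36.99 dB
∠H = 90.00° − 45.00° = 45.00°

At s = jω = j238:
zero at origin: s = j238 → |·| = 238, ∠ = 90.00°
pole (s+80): 80 + j238 → |·| = √(80²+238²) = √63044 ≈ 251.09, ∠ = arctan(238/80) ≈ 71.42°
|H| = 100 · 238 / 251.09 ≈ 94.787
Gain = 20 log₁₀(94.787) ≈ 39.53 dB
∠H = 90.00° − 71.42° = 18.58°

ω = 80: 37.0 dB, 45.0°; ω = 238: 39.5 dB, 18.6°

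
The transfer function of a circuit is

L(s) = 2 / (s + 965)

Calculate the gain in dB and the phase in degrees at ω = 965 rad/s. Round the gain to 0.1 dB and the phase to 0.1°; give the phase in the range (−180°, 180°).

-56.7 dB, -45.0°

Substitute s = j965:
Numerator: 2 = 2 + j0
Denominator: (j965) + 965 = 965 + j965
|N| = √(2² + 0²) ≈ 2, ∠N ≈ 0.00°
|D| = √(965² + 965²) ≈ 1364.7, ∠D ≈ 45.00°
|L| = 2 / 1364.7 ≈ 0.0014655
Gain = 20 log₁₀(0.0014655) ≈ -56.68 dB
∠L = 0.00° − 45.00° = -45.00°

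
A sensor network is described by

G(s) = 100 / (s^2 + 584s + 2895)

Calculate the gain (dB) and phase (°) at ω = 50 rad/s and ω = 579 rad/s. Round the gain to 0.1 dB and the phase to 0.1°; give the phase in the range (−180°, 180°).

Substitute s = j50:
Numerator: 100 = 100 + j0
Denominator: (j50)^2 + 584(j50) + 2895 = 395 + j29200
|N| = √(100² + 0²) ≈ 100, ∠N ≈ 0.00°
|D| = √(395² + 29200²) ≈ 29203, ∠D ≈ 89.22°
|G| = 100 / 29203 ≈ 0.0034243
Gain = 20 log₁₀(0.0034243) ≈ -49.31 dB
∠G = 0.00° − 89.22° = -89.22°

Substitute s = j579:
Numerator: 100 = 100 + j0
Denominator: (j579)^2 + 584(j579) + 2895 = -332346 + j338136
|N| = √(100² + 0²) ≈ 100, ∠N ≈ 0.00°
|D| = √(332346² + 338136²) ≈ 4.7412e+05, ∠D ≈ 134.51°
|G| = 100 / 4.7412e+05 ≈ 0.00021092
Gain = 20 log₁₀(0.00021092) ≈ -73.52 dB
∠G = 0.00° − 134.51° = -134.51°

ω = 50: -49.3 dB, -89.2°; ω = 579: -73.5 dB, -134.5°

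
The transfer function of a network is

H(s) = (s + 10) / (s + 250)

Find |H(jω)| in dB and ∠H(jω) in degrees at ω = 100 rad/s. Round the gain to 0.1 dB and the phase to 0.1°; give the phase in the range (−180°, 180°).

Substitute s = j100:
Numerator: (j100) + 10 = 10 + j100
Denominator: (j100) + 250 = 250 + j100
|N| = √(10² + 100²) ≈ 100.5, ∠N ≈ 84.29°
|D| = √(250² + 100²) ≈ 269.26, ∠D ≈ 21.80°
|H| = 100.5 / 269.26 ≈ 0.37325
Gain = 20 log₁₀(0.37325) ≈ -8.56 dB
∠H = 84.29° − 21.80° = 62.49°

-8.6 dB, 62.5°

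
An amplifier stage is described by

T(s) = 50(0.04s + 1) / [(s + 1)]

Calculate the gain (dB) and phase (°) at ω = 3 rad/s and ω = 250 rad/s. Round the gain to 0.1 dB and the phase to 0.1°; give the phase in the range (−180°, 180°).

ω = 3: 24.0 dB, -64.7°; ω = 250: 6.1 dB, -5.5°

At ω = 3 rad/s:
zero (1 + j3·0.04) = 1 + j0.12 → |·| ≈ 1.0072, ∠ ≈ 6.84°
pole (1 + j3·1) = 1 + j3 → |·| ≈ 3.1623, ∠ ≈ 71.57°
|T| = 50 · 1.0072 / (3.1623) ≈ 15.925
Gain = 20 log₁₀(15.925) ≈ 24.04 dB
∠T = (6.84°) − (71.57°) = -64.73°

At ω = 250 rad/s:
zero (1 + j250·0.04) = 1 + j10 → |·| ≈ 10.05, ∠ ≈ 84.29°
pole (1 + j250·1) = 1 + j250 → |·| ≈ 250, ∠ ≈ 89.77°
|T| = 50 · 10.05 / (250) ≈ 2.01
Gain = 20 log₁₀(2.01) ≈ 6.06 dB
∠T = (84.29°) − (89.77°) = -5.48°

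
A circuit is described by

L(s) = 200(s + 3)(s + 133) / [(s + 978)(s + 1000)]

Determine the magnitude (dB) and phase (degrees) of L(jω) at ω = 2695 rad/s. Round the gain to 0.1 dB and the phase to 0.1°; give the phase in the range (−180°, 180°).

At s = jω = j2695:
zero (s+3): 3 + j2695 → |·| = √(3²+2695²) = √7263034 ≈ 2695, ∠ = arctan(2695/3) ≈ 89.94°
zero (s+133): 133 + j2695 → |·| = √(133²+2695²) = √7280714 ≈ 2698.3, ∠ = arctan(2695/133) ≈ 87.17°
pole (s+978): 978 + j2695 → |·| = √(978²+2695²) = √8219509 ≈ 2867, ∠ = arctan(2695/978) ≈ 70.05°
pole (s+1000): 1000 + j2695 → |·| = √(1000²+2695²) = √8263025 ≈ 2874.5, ∠ = arctan(2695/1000) ≈ 69.64°
|L| = 200 · 7.2719e+06 / 8.2412e+06 ≈ 176.48
Gain = 20 log₁₀(176.48) ≈ 44.93 dB
∠L = 177.11° − 139.69° = 37.42°

44.9 dB, 37.4°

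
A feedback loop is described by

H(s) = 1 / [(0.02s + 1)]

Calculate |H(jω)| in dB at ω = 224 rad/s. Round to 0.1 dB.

-13.2 dB

At ω = 224 rad/s:
pole (1 + j224·0.02) = 1 + j4.48 → |·| ≈ 4.5903, ∠ ≈ 77.42°
|H| = 1 · 1 / (4.5903) ≈ 0.21785
Gain = 20 log₁₀(0.21785) ≈ -13.24 dB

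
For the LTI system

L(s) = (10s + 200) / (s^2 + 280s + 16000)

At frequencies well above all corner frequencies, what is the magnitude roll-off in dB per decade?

Each pole contributes −20 dB/decade at high frequency; each zero contributes +20 dB/decade.
Net: 1 zero(s) − 2 pole(s) → -20 dB/decade.

-20 dB/decade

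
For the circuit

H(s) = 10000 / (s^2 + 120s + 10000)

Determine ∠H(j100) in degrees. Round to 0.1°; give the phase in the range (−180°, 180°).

At s = jω = j100:
quadratic: (j100)² + 120·j100 + 10000 = 0 + j12000 → |·| ≈ 12000, ∠ ≈ 90.00°
∠H = 0.00° − 90.00° = -90.00°

-90.0°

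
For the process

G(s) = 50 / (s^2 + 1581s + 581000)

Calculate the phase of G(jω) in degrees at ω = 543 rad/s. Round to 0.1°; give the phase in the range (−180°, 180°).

-71.6°

Substitute s = j543:
Numerator: 50 = 50 + j0
Denominator: (j543)^2 + 1581(j543) + 581000 = 286151 + j858483
|N| = √(50² + 0²) ≈ 50, ∠N ≈ 0.00°
|D| = √(286151² + 858483²) ≈ 9.0492e+05, ∠D ≈ 71.57°
∠G = 0.00° − 71.57° = -71.57°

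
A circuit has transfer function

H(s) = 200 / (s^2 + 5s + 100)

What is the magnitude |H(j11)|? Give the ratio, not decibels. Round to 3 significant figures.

At s = jω = j11:
quadratic: (j11)² + 5·j11 + 100 = -21 + j55 → |·| ≈ 58.873, ∠ ≈ 110.90°
|H| = 200 / 58.873 ≈ 3.3971

3.40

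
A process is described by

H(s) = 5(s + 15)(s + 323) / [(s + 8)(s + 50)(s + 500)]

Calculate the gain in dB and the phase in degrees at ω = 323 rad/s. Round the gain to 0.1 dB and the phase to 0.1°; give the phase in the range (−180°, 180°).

-38.6 dB, -70.3°

At s = jω = j323:
zero (s+15): 15 + j323 → |·| = √(15²+323²) = √104554 ≈ 323.35, ∠ = arctan(323/15) ≈ 87.34°
zero (s+323): 323 + j323 → |·| = √(323²+323²) = √208658 ≈ 456.79, ∠ = arctan(323/323) ≈ 45.00°
pole (s+8): 8 + j323 → |·| = √(8²+323²) = √104393 ≈ 323.1, ∠ = arctan(323/8) ≈ 88.58°
pole (s+50): 50 + j323 → |·| = √(50²+323²) = √106829 ≈ 326.85, ∠ = arctan(323/50) ≈ 81.20°
pole (s+500): 500 + j323 → |·| = √(500²+323²) = √354329 ≈ 595.26, ∠ = arctan(323/500) ≈ 32.86°
|H| = 5 · 1.477e+05 / 6.2863e+07 ≈ 0.011748
Gain = 20 log₁₀(0.011748) ≈ -38.60 dB
∠H = 132.34° − 202.64° = -70.30°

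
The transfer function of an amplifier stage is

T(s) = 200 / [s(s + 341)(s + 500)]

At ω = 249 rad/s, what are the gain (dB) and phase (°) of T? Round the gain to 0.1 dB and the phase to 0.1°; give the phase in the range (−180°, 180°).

At s = jω = j249:
pole (s+341): 341 + j249 → |·| = √(341²+249²) = √178282 ≈ 422.23, ∠ = arctan(249/341) ≈ 36.14°
pole (s+500): 500 + j249 → |·| = √(500²+249²) = √312001 ≈ 558.57, ∠ = arctan(249/500) ≈ 26.47°
pole at origin: |s| = 249, ∠ = 90.00° (in denominator)
|T| = 200 / 5.8725e+07 ≈ 3.4057e-06
Gain = 20 log₁₀(3.4057e-06) ≈ -109.36 dB
∠T = 0.00° − 152.61° = -152.61°

-109.4 dB, -152.6°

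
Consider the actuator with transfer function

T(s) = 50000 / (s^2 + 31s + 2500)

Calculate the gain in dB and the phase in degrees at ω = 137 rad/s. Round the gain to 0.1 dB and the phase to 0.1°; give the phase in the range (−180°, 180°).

At s = jω = j137:
quadratic: (j137)² + 31·j137 + 2500 = -16269 + j4247 → |·| ≈ 16814, ∠ ≈ 165.37°
|T| = 50000 / 16814 ≈ 2.9737
Gain = 20 log₁₀(2.9737) ≈ 9.47 dB
∠T = 0.00° − 165.37° = -165.37°

9.5 dB, -165.4°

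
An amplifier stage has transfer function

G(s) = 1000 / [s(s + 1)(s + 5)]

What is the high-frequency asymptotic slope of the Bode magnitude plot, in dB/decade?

Each pole contributes −20 dB/decade at high frequency; each zero contributes +20 dB/decade.
Net: 0 zero(s) − 3 pole(s) → -60 dB/decade.

-60 dB/decade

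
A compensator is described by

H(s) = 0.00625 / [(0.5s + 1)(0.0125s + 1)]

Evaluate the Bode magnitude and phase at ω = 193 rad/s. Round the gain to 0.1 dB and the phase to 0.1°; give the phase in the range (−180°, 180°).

-92.1 dB, -156.9°

At ω = 193 rad/s:
pole (1 + j193·0.5) = 1 + j96.5 → |·| ≈ 96.505, ∠ ≈ 89.41°
pole (1 + j193·0.0125) = 1 + j2.4125 → |·| ≈ 2.6115, ∠ ≈ 67.49°
|H| = 0.00625 · 1 / (96.505 · 2.6115) ≈ 2.4799e-05
Gain = 20 log₁₀(2.4799e-05) ≈ -92.11 dB
∠H = (0°) − (89.41° + 67.49°) = -156.90°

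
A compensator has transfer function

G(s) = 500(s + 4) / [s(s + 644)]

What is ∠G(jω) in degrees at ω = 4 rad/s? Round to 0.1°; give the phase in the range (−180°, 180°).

-45.4°

At s = jω = j4:
zero (s+4): 4 + j4 → |·| = √(4²+4²) = √32 ≈ 5.6569, ∠ = arctan(4/4) ≈ 45.00°
pole (s+644): 644 + j4 → |·| = √(644²+4²) = √414752 ≈ 644.01, ∠ = arctan(4/644) ≈ 0.36°
pole at origin: |s| = 4, ∠ = 90.00° (in denominator)
∠G = 45.00° − 90.36° = -45.36°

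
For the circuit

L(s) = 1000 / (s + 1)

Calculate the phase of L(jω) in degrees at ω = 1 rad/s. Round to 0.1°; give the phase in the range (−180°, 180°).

At s = jω = j1:
pole (s+1): 1 + j1 → |·| = √(1²+1²) = √2 ≈ 1.4142, ∠ = arctan(1/1) ≈ 45.00°
∠L = 0.00° − 45.00° = -45.00°

-45.0°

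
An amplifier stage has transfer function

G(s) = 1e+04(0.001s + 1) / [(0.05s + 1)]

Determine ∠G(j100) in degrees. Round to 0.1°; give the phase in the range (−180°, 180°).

At ω = 100 rad/s:
zero (1 + j100·0.001) = 1 + j0.1 → |·| ≈ 1.005, ∠ ≈ 5.71°
pole (1 + j100·0.05) = 1 + j5 → |·| ≈ 5.099, ∠ ≈ 78.69°
∠G = (5.71°) − (78.69°) = -72.98°

-73.0°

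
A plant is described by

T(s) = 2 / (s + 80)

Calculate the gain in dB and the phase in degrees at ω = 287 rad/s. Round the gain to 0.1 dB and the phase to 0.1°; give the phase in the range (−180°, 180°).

-43.5 dB, -74.4°

Substitute s = j287:
Numerator: 2 = 2 + j0
Denominator: (j287) + 80 = 80 + j287
|N| = √(2² + 0²) ≈ 2, ∠N ≈ 0.00°
|D| = √(80² + 287²) ≈ 297.94, ∠D ≈ 74.42°
|T| = 2 / 297.94 ≈ 0.0067128
Gain = 20 log₁₀(0.0067128) ≈ -43.46 dB
∠T = 0.00° − 74.42° = -74.42°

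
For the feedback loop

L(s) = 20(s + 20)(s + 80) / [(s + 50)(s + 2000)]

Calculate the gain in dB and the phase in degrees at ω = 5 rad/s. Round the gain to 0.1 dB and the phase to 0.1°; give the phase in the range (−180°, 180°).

At s = jω = j5:
zero (s+20): 20 + j5 → |·| = √(20²+5²) = √425 ≈ 20.616, ∠ = arctan(5/20) ≈ 14.04°
zero (s+80): 80 + j5 → |·| = √(80²+5²) = √6425 ≈ 80.156, ∠ = arctan(5/80) ≈ 3.58°
pole (s+50): 50 + j5 → |·| = √(50²+5²) = √2525 ≈ 50.249, ∠ = arctan(5/50) ≈ 5.71°
pole (s+2000): 2000 + j5 → |·| = √(2000²+5²) = √4000025 ≈ 2000, ∠ = arctan(5/2000) ≈ 0.14°
|L| = 20 · 1652.5 / 1.005e+05 ≈ 0.32886
Gain = 20 log₁₀(0.32886) ≈ -9.66 dB
∠L = 17.62° − 5.85° = 11.77°

-9.7 dB, 11.8°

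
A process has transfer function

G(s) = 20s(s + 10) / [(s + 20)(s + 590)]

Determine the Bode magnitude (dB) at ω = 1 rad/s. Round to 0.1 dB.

-35.4 dB

At s = jω = j1:
zero (s+10): 10 + j1 → |·| = √(10²+1²) = √101 ≈ 10.05, ∠ = arctan(1/10) ≈ 5.71°
zero at origin: s = j1 → |·| = 1, ∠ = 90.00°
pole (s+20): 20 + j1 → |·| = √(20²+1²) = √401 ≈ 20.025, ∠ = arctan(1/20) ≈ 2.86°
pole (s+590): 590 + j1 → |·| = √(590²+1²) = √348101 ≈ 590, ∠ = arctan(1/590) ≈ 0.10°
|G| = 20 · 10.05 / 11815 ≈ 0.017012
Gain = 20 log₁₀(0.017012) ≈ -35.38 dB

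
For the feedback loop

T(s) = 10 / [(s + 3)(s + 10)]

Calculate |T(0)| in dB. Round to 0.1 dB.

-9.5 dB

T(0) = 10 / (3·10) ≈ 0.33333
20 log₁₀(0.33333) ≈ -9.54 dB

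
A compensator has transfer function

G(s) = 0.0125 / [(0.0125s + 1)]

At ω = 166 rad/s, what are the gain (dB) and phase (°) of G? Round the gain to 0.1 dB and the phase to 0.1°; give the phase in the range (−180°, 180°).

At ω = 166 rad/s:
pole (1 + j166·0.0125) = 1 + j2.075 → |·| ≈ 2.3034, ∠ ≈ 64.27°
|G| = 0.0125 · 1 / (2.3034) ≈ 0.0054268
Gain = 20 log₁₀(0.0054268) ≈ -45.31 dB
∠G = (0°) − (64.27°) = -64.27°

-45.3 dB, -64.3°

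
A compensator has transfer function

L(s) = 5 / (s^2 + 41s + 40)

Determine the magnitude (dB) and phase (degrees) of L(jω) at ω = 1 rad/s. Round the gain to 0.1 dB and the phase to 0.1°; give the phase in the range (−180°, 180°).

Substitute s = j1:
Numerator: 5 = 5 + j0
Denominator: (j1)^2 + 41(j1) + 40 = 39 + j41
|N| = √(5² + 0²) ≈ 5, ∠N ≈ 0.00°
|D| = √(39² + 41²) ≈ 56.586, ∠D ≈ 46.43°
|L| = 5 / 56.586 ≈ 0.088361
Gain = 20 log₁₀(0.088361) ≈ -21.07 dB
∠L = 0.00° − 46.43° = -46.43°

-21.1 dB, -46.4°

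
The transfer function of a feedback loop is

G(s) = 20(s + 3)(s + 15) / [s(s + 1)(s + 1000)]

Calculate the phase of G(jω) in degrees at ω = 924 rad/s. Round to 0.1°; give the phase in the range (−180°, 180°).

At s = jω = j924:
zero (s+3): 3 + j924 → |·| = √(3²+924²) = √853785 ≈ 924, ∠ = arctan(924/3) ≈ 89.81°
zero (s+15): 15 + j924 → |·| = √(15²+924²) = √854001 ≈ 924.12, ∠ = arctan(924/15) ≈ 89.07°
pole (s+1): 1 + j924 → |·| = √(1²+924²) = √853777 ≈ 924, ∠ = arctan(924/1) ≈ 89.94°
pole (s+1000): 1000 + j924 → |·| = √(1000²+924²) = √1853776 ≈ 1361.5, ∠ = arctan(924/1000) ≈ 42.74°
pole at origin: |s| = 924, ∠ = 90.00° (in denominator)
∠G = 178.88° − 222.68° = -43.80°

-43.8°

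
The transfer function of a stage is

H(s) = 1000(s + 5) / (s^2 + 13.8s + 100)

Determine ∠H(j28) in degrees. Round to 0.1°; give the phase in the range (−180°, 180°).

-70.7°

At s = jω = j28:
zero (s+5): 5 + j28 → |·| = √(5²+28²) = √809 ≈ 28.443, ∠ = arctan(28/5) ≈ 79.88°
quadratic: (j28)² + 13.8·j28 + 100 = -684 + j386.4 → |·| ≈ 785.6, ∠ ≈ 150.54°
∠H = 79.88° − 150.54° = -70.66°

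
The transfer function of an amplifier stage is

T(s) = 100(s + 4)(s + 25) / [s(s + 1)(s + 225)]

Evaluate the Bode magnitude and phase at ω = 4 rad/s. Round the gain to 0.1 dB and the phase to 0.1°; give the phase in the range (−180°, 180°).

11.7 dB, -112.9°

At s = jω = j4:
zero (s+4): 4 + j4 → |·| = √(4²+4²) = √32 ≈ 5.6569, ∠ = arctan(4/4) ≈ 45.00°
zero (s+25): 25 + j4 → |·| = √(25²+4²) = √641 ≈ 25.318, ∠ = arctan(4/25) ≈ 9.09°
pole (s+1): 1 + j4 → |·| = √(1²+4²) = √17 ≈ 4.1231, ∠ = arctan(4/1) ≈ 75.96°
pole (s+225): 225 + j4 → |·| = √(225²+4²) = √50641 ≈ 225.04, ∠ = arctan(4/225) ≈ 1.02°
pole at origin: |s| = 4, ∠ = 90.00° (in denominator)
|T| = 100 · 143.22 / 3711.4 ≈ 3.8589
Gain = 20 log₁₀(3.8589) ≈ 11.73 dB
∠T = 54.09° − 166.98° = -112.89°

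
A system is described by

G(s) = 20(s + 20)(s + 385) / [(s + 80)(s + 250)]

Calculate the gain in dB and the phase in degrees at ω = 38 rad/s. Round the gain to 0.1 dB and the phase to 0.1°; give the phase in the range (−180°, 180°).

At s = jω = j38:
zero (s+20): 20 + j38 → |·| = √(20²+38²) = √1844 ≈ 42.942, ∠ = arctan(38/20) ≈ 62.24°
zero (s+385): 385 + j38 → |·| = √(385²+38²) = √149669 ≈ 386.87, ∠ = arctan(38/385) ≈ 5.64°
pole (s+80): 80 + j38 → |·| = √(80²+38²) = √7844 ≈ 88.566, ∠ = arctan(38/80) ≈ 25.41°
pole (s+250): 250 + j38 → |·| = √(250²+38²) = √63944 ≈ 252.87, ∠ = arctan(38/250) ≈ 8.64°
|G| = 20 · 16613 / 22396 ≈ 14.836
Gain = 20 log₁₀(14.836) ≈ 23.43 dB
∠G = 67.88° − 34.05° = 33.83°

23.4 dB, 33.8°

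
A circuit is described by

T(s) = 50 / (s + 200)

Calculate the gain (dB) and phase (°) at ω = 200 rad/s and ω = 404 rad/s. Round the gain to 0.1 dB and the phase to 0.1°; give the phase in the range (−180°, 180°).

ω = 200: -15.1 dB, -45.0°; ω = 404: -19.1 dB, -63.7°

Substitute s = j200:
Numerator: 50 = 50 + j0
Denominator: (j200) + 200 = 200 + j200
|N| = √(50² + 0²) ≈ 50, ∠N ≈ 0.00°
|D| = √(200² + 200²) ≈ 282.84, ∠D ≈ 45.00°
|T| = 50 / 282.84 ≈ 0.17678
Gain = 20 log₁₀(0.17678) ≈ -15.05 dB
∠T = 0.00° − 45.00° = -45.00°

Substitute s = j404:
Numerator: 50 = 50 + j0
Denominator: (j404) + 200 = 200 + j404
|N| = √(50² + 0²) ≈ 50, ∠N ≈ 0.00°
|D| = √(200² + 404²) ≈ 450.79, ∠D ≈ 63.66°
|T| = 50 / 450.79 ≈ 0.11092
Gain = 20 log₁₀(0.11092) ≈ -19.10 dB
∠T = 0.00° − 63.66° = -63.66°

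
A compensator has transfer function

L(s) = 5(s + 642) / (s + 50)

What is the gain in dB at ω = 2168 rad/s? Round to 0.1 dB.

14.3 dB

At s = jω = j2168:
zero (s+642): 642 + j2168 → |·| = √(642²+2168²) = √5112388 ≈ 2261.1, ∠ = arctan(2168/642) ≈ 73.50°
pole (s+50): 50 + j2168 → |·| = √(50²+2168²) = √4702724 ≈ 2168.6, ∠ = arctan(2168/50) ≈ 88.68°
|L| = 5 · 2261.1 / 2168.6 ≈ 5.2133
Gain = 20 log₁₀(5.2133) ≈ 14.34 dB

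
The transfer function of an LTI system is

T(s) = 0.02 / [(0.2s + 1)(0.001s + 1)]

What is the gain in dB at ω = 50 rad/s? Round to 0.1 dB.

At ω = 50 rad/s:
pole (1 + j50·0.2) = 1 + j10 → |·| ≈ 10.05, ∠ ≈ 84.29°
pole (1 + j50·0.001) = 1 + j0.05 → |·| ≈ 1.0012, ∠ ≈ 2.86°
|T| = 0.02 · 1 / (10.05 · 1.0012) ≈ 0.0019877
Gain = 20 log₁₀(0.0019877) ≈ -54.03 dB

-54.0 dB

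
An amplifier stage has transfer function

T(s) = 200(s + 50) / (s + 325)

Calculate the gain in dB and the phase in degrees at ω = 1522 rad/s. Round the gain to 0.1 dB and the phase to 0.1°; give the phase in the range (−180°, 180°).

At s = jω = j1522:
zero (s+50): 50 + j1522 → |·| = √(50²+1522²) = √2318984 ≈ 1522.8, ∠ = arctan(1522/50) ≈ 88.12°
pole (s+325): 325 + j1522 → |·| = √(325²+1522²) = √2422109 ≈ 1556.3, ∠ = arctan(1522/325) ≈ 77.95°
|T| = 200 · 1522.8 / 1556.3 ≈ 195.69
Gain = 20 log₁₀(195.69) ≈ 45.83 dB
∠T = 88.12° − 77.95° = 10.17°

45.8 dB, 10.2°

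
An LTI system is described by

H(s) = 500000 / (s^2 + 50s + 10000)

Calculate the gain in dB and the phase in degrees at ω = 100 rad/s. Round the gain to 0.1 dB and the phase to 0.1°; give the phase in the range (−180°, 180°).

At s = jω = j100:
quadratic: (j100)² + 50·j100 + 10000 = 0 + j5000 → |·| ≈ 5000, ∠ ≈ 90.00°
|H| = 500000 / 5000 ≈ 100
Gain = 20 log₁₀(100) ≈ 40.00 dB
∠H = 0.00° − 90.00° = -90.00°

40.0 dB, -90.0°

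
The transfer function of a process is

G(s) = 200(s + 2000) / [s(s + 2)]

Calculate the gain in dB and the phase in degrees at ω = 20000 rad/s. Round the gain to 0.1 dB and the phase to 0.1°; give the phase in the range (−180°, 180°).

At s = jω = j20000:
zero (s+2000): 2000 + j20000 → |·| = √(2000²+20000²) = √404000000 ≈ 20100, ∠ = arctan(20000/2000) ≈ 84.29°
pole (s+2): 2 + j20000 → |·| = √(2²+20000²) = √400000004 ≈ 20000, ∠ = arctan(20000/2) ≈ 89.99°
pole at origin: |s| = 20000, ∠ = 90.00° (in denominator)
|G| = 200 · 20100 / 4e+08 ≈ 0.01005
Gain = 20 log₁₀(0.01005) ≈ -39.96 dB
∠G = 84.29° − 179.99° = -95.70°

-40.0 dB, -95.7°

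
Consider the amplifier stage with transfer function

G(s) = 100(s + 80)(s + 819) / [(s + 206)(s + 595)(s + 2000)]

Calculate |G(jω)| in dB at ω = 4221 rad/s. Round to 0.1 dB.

At s = jω = j4221:
zero (s+80): 80 + j4221 → |·| = √(80²+4221²) = √17823241 ≈ 4221.8, ∠ = arctan(4221/80) ≈ 88.91°
zero (s+819): 819 + j4221 → |·| = √(819²+4221²) = √18487602 ≈ 4299.7, ∠ = arctan(4221/819) ≈ 79.02°
pole (s+206): 206 + j4221 → |·| = √(206²+4221²) = √17859277 ≈ 4226, ∠ = arctan(4221/206) ≈ 87.21°
pole (s+595): 595 + j4221 → |·| = √(595²+4221²) = √18170866 ≈ 4262.7, ∠ = arctan(4221/595) ≈ 81.98°
pole (s+2000): 2000 + j4221 → |·| = √(2000²+4221²) = √21816841 ≈ 4670.9, ∠ = arctan(4221/2000) ≈ 64.65°
|G| = 100 · 1.8152e+07 / 8.4142e+10 ≈ 0.021573
Gain = 20 log₁₀(0.021573) ≈ -33.32 dB

-33.3 dB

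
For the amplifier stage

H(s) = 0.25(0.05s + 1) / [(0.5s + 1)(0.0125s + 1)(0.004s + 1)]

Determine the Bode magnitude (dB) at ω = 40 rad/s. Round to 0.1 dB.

At ω = 40 rad/s:
zero (1 + j40·0.05) = 1 + j2 → |·| ≈ 2.2361, ∠ ≈ 63.43°
pole (1 + j40·0.5) = 1 + j20 → |·| ≈ 20.025, ∠ ≈ 87.14°
pole (1 + j40·0.0125) = 1 + j0.5 → |·| ≈ 1.118, ∠ ≈ 26.57°
pole (1 + j40·0.004) = 1 + j0.16 → |·| ≈ 1.0127, ∠ ≈ 9.09°
|H| = 0.25 · 2.2361 / (20.025 · 1.118 · 1.0127) ≈ 0.024657
Gain = 20 log₁₀(0.024657) ≈ -32.16 dB

-32.2 dB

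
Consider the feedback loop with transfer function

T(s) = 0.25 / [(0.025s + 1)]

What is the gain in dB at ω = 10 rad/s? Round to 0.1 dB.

At ω = 10 rad/s:
pole (1 + j10·0.025) = 1 + j0.25 → |·| ≈ 1.0308, ∠ ≈ 14.04°
|T| = 0.25 · 1 / (1.0308) ≈ 0.24253
Gain = 20 log₁₀(0.24253) ≈ -12.30 dB

-12.3 dB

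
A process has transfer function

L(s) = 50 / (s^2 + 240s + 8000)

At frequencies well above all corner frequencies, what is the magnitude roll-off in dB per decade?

-40 dB/decade

Each pole contributes −20 dB/decade at high frequency; each zero contributes +20 dB/decade.
Net: 0 zero(s) − 2 pole(s) → -40 dB/decade.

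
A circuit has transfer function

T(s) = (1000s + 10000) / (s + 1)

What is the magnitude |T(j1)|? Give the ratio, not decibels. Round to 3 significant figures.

7.11e+03

Substitute s = j1:
Numerator: 1000(j1) + 10000 = 10000 + j1000
Denominator: (j1) + 1 = 1 + j1
|N| = √(10000² + 1000²) ≈ 10050, ∠N ≈ 5.71°
|D| = √(1² + 1²) ≈ 1.4142, ∠D ≈ 45.00°
|T| = 10050 / 1.4142 ≈ 7106.5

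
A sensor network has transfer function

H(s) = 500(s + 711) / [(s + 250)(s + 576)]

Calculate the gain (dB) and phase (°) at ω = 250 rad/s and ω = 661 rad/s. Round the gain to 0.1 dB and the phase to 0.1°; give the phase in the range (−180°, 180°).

ω = 250: 4.6 dB, -49.1°; ω = 661: -2.1 dB, -75.3°

At s = jω = j250:
zero (s+711): 711 + j250 → |·| = √(711²+250²) = √568021 ≈ 753.67, ∠ = arctan(250/711) ≈ 19.37°
pole (s+250): 250 + j250 → |·| = √(250²+250²) = √125000 ≈ 353.55, ∠ = arctan(250/250) ≈ 45.00°
pole (s+576): 576 + j250 → |·| = √(576²+250²) = √394276 ≈ 627.91, ∠ = arctan(250/576) ≈ 23.46°
|H| = 500 · 753.67 / 2.22e+05 ≈ 1.6975
Gain = 20 log₁₀(1.6975) ≈ 4.60 dB
∠H = 19.37° − 68.46° = -49.09°

At s = jω = j661:
zero (s+711): 711 + j661 → |·| = √(711²+661²) = √942442 ≈ 970.79, ∠ = arctan(661/711) ≈ 42.91°
pole (s+250): 250 + j661 → |·| = √(250²+661²) = √499421 ≈ 706.7, ∠ = arctan(661/250) ≈ 69.28°
pole (s+576): 576 + j661 → |·| = √(576²+661²) = √768697 ≈ 876.75, ∠ = arctan(661/576) ≈ 48.93°
|H| = 500 · 970.79 / 6.196e+05 ≈ 0.7834
Gain = 20 log₁₀(0.7834) ≈ -2.12 dB
∠H = 42.91° − 118.21° = -75.30°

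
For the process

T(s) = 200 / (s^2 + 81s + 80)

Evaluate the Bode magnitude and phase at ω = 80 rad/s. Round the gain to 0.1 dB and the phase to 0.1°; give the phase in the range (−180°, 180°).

-33.1 dB, -134.3°

Substitute s = j80:
Numerator: 200 = 200 + j0
Denominator: (j80)^2 + 81(j80) + 80 = -6320 + j6480
|N| = √(200² + 0²) ≈ 200, ∠N ≈ 0.00°
|D| = √(6320² + 6480²) ≈ 9051.7, ∠D ≈ 134.28°
|T| = 200 / 9051.7 ≈ 0.022095
Gain = 20 log₁₀(0.022095) ≈ -33.11 dB
∠T = 0.00° − 134.28° = -134.28°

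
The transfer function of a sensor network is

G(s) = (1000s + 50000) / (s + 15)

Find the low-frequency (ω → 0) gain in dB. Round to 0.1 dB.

G(0) = 50000 / 15 ≈ 3333.3
20 log₁₀(3333.3) ≈ 70.46 dB

70.5 dB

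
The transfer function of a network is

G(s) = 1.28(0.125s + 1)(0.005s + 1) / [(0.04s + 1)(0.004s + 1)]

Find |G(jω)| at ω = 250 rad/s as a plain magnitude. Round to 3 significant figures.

At ω = 250 rad/s:
zero (1 + j250·0.125) = 1 + j31.25 → |·| ≈ 31.266, ∠ ≈ 88.17°
zero (1 + j250·0.005) = 1 + j1.25 → |·| ≈ 1.6008, ∠ ≈ 51.34°
pole (1 + j250·0.04) = 1 + j10 → |·| ≈ 10.05, ∠ ≈ 84.29°
pole (1 + j250·0.004) = 1 + j1 → |·| ≈ 1.4142, ∠ ≈ 45.00°
|G| = 1.28 · 31.266 · 1.6008 / (10.05 · 1.4142) ≈ 4.5076

4.51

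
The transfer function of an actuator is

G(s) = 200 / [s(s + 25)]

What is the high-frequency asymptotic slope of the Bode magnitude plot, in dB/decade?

-40 dB/decade

Each pole contributes −20 dB/decade at high frequency; each zero contributes +20 dB/decade.
Net: 0 zero(s) − 2 pole(s) → -40 dB/decade.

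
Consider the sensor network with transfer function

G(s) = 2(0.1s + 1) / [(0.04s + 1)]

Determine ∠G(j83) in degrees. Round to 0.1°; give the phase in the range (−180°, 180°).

At ω = 83 rad/s:
zero (1 + j83·0.1) = 1 + j8.3 → |·| ≈ 8.36, ∠ ≈ 83.13°
pole (1 + j83·0.04) = 1 + j3.32 → |·| ≈ 3.4673, ∠ ≈ 73.24°
∠G = (83.13°) − (73.24°) = 9.89°

9.9°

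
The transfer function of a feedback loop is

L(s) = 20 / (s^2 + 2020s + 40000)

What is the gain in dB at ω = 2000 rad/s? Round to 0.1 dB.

-109.0 dB

Substitute s = j2000:
Numerator: 20 = 20 + j0
Denominator: (j2000)^2 + 2020(j2000) + 40000 = -3960000 + j4040000
|N| = √(20² + 0²) ≈ 20, ∠N ≈ 0.00°
|D| = √(3960000² + 4040000²) ≈ 5.6571e+06, ∠D ≈ 134.43°
|L| = 20 / 5.6571e+06 ≈ 3.5354e-06
Gain = 20 log₁₀(3.5354e-06) ≈ -109.03 dB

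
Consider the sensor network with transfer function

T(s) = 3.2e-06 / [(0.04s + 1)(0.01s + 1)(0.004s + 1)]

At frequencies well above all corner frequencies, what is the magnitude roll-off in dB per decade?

-60 dB/decade

Each pole contributes −20 dB/decade at high frequency; each zero contributes +20 dB/decade.
Net: 0 zero(s) − 3 pole(s) → -60 dB/decade.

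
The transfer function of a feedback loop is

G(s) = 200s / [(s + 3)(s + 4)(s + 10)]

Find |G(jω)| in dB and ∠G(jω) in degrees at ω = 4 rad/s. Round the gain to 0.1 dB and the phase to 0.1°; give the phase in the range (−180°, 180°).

8.4 dB, -29.9°

At s = jω = j4:
zero at origin: s = j4 → |·| = 4, ∠ = 90.00°
pole (s+3): 3 + j4 → |·| = √(3²+4²) = √25 ≈ 5, ∠ = arctan(4/3) ≈ 53.13°
pole (s+4): 4 + j4 → |·| = √(4²+4²) = √32 ≈ 5.6569, ∠ = arctan(4/4) ≈ 45.00°
pole (s+10): 10 + j4 → |·| = √(10²+4²) = √116 ≈ 10.77, ∠ = arctan(4/10) ≈ 21.80°
|G| = 200 · 4 / 304.62 ≈ 2.6262
Gain = 20 log₁₀(2.6262) ≈ 8.39 dB
∠G = 90.00° − 119.93° = -29.93°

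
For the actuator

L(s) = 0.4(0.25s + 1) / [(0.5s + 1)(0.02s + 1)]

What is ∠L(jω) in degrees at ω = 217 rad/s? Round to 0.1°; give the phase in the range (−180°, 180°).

-77.6°

At ω = 217 rad/s:
zero (1 + j217·0.25) = 1 + j54.25 → |·| ≈ 54.259, ∠ ≈ 88.94°
pole (1 + j217·0.5) = 1 + j108.5 → |·| ≈ 108.5, ∠ ≈ 89.47°
pole (1 + j217·0.02) = 1 + j4.34 → |·| ≈ 4.4537, ∠ ≈ 77.02°
∠L = (88.94°) − (89.47° + 77.02°) = -77.55°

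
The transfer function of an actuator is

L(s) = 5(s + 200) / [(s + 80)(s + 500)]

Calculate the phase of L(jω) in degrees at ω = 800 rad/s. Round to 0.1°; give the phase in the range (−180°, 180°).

At s = jω = j800:
zero (s+200): 200 + j800 → |·| = √(200²+800²) = √680000 ≈ 824.62, ∠ = arctan(800/200) ≈ 75.96°
pole (s+80): 80 + j800 → |·| = √(80²+800²) = √646400 ≈ 803.99, ∠ = arctan(800/80) ≈ 84.29°
pole (s+500): 500 + j800 → |·| = √(500²+800²) = √890000 ≈ 943.4, ∠ = arctan(800/500) ≈ 57.99°
∠L = 75.96° − 142.28° = -66.32°

-66.3°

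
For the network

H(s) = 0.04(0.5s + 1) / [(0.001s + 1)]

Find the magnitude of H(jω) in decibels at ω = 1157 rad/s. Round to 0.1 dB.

At ω = 1157 rad/s:
zero (1 + j1157·0.5) = 1 + j578.5 → |·| ≈ 578.5, ∠ ≈ 89.90°
pole (1 + j1157·0.001) = 1 + j1.157 → |·| ≈ 1.5293, ∠ ≈ 49.16°
|H| = 0.04 · 578.5 / (1.5293) ≈ 15.131
Gain = 20 log₁₀(15.131) ≈ 23.60 dB

23.6 dB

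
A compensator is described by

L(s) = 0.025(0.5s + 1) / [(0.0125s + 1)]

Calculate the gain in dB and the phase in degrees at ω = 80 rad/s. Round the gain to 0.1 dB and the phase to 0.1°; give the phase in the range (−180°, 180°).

-3.0 dB, 43.6°

At ω = 80 rad/s:
zero (1 + j80·0.5) = 1 + j40 → |·| ≈ 40.012, ∠ ≈ 88.57°
pole (1 + j80·0.0125) = 1 + j1 → |·| ≈ 1.4142, ∠ ≈ 45.00°
|L| = 0.025 · 40.012 / (1.4142) ≈ 0.70733
Gain = 20 log₁₀(0.70733) ≈ -3.01 dB
∠L = (88.57°) − (45.00°) = 43.57°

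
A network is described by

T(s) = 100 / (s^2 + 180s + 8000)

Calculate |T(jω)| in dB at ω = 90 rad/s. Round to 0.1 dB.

Substitute s = j90:
Numerator: 100 = 100 + j0
Denominator: (j90)^2 + 180(j90) + 8000 = -100 + j16200
|N| = √(100² + 0²) ≈ 100, ∠N ≈ 0.00°
|D| = √(100² + 16200²) ≈ 16200, ∠D ≈ 90.35°
|T| = 100 / 16200 ≈ 0.0061728
Gain = 20 log₁₀(0.0061728) ≈ -44.19 dB

-44.2 dB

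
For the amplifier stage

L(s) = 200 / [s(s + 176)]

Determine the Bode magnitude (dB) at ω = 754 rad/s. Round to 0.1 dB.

-69.3 dB

At s = jω = j754:
pole (s+176): 176 + j754 → |·| = √(176²+754²) = √599492 ≈ 774.27, ∠ = arctan(754/176) ≈ 76.86°
pole at origin: |s| = 754, ∠ = 90.00° (in denominator)
|L| = 200 / 5.838e+05 ≈ 0.00034258
Gain = 20 log₁₀(0.00034258) ≈ -69.30 dB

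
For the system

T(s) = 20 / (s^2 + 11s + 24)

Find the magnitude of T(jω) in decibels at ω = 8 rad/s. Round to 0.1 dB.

-13.7 dB

Substitute s = j8:
Numerator: 20 = 20 + j0
Denominator: (j8)^2 + 11(j8) + 24 = -40 + j88
|N| = √(20² + 0²) ≈ 20, ∠N ≈ 0.00°
|D| = √(40² + 88²) ≈ 96.664, ∠D ≈ 114.44°
|T| = 20 / 96.664 ≈ 0.2069
Gain = 20 log₁₀(0.2069) ≈ -13.68 dB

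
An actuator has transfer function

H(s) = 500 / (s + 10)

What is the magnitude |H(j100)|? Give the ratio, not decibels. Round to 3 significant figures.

4.98

At s = jω = j100:
pole (s+10): 10 + j100 → |·| = √(10²+100²) = √10100 ≈ 100.5, ∠ = arctan(100/10) ≈ 84.29°
|H| = 500 / 100.5 ≈ 4.9751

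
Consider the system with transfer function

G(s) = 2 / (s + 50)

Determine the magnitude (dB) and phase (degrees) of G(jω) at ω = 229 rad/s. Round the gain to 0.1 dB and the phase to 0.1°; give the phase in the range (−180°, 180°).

-41.4 dB, -77.7°

Substitute s = j229:
Numerator: 2 = 2 + j0
Denominator: (j229) + 50 = 50 + j229
|N| = √(2² + 0²) ≈ 2, ∠N ≈ 0.00°
|D| = √(50² + 229²) ≈ 234.39, ∠D ≈ 77.68°
|G| = 2 / 234.39 ≈ 0.0085328
Gain = 20 log₁₀(0.0085328) ≈ -41.38 dB
∠G = 0.00° − 77.68° = -77.68°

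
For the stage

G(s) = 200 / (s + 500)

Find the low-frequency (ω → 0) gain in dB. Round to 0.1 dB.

-8.0 dB

G(0) = 200 / (500) = 0.4
20 log₁₀(0.4) ≈ -7.96 dB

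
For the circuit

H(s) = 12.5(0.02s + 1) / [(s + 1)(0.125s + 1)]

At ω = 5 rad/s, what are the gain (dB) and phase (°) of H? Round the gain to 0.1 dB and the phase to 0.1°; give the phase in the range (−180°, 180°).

6.4 dB, -105.0°

At ω = 5 rad/s:
zero (1 + j5·0.02) = 1 + j0.1 → |·| ≈ 1.005, ∠ ≈ 5.71°
pole (1 + j5·1) = 1 + j5 → |·| ≈ 5.099, ∠ ≈ 78.69°
pole (1 + j5·0.125) = 1 + j0.625 → |·| ≈ 1.1792, ∠ ≈ 32.01°
|H| = 12.5 · 1.005 / (5.099 · 1.1792) ≈ 2.0893
Gain = 20 log₁₀(2.0893) ≈ 6.40 dB
∠H = (5.71°) − (78.69° + 32.01°) = -104.99°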